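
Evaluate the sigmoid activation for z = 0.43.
0.6059

sigmoid(0.43) = 1/(1 + e^(-0.43)) = 1/(1 + 0.6505) = 0.6059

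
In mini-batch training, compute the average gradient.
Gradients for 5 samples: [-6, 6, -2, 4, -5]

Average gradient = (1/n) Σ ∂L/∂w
Average gradient = -0.6

Average = (1/5)(-6 + 6 + -2 + 4 + -5) = -3/5 = -0.6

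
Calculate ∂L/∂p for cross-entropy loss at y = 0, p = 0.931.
∂L/∂p = 14.49

∂L/∂p = -y/p + (1-y)/(1-p) = 0 + 1/0.069 = 14.49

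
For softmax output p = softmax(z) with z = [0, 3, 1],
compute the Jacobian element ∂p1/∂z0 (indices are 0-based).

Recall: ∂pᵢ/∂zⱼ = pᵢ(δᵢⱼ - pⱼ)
∂p1/∂z0 = -0.03545

p = softmax(z) = [0.04201, 0.8438, 0.1142]
p1 = 0.8438, p0 = 0.04201

∂p1/∂z0 = -p1 × p0 = -0.8438 × 0.04201 = -0.03545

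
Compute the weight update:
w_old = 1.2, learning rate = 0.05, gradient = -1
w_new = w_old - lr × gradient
w_new = 1.25

w_new = w - η·∂L/∂w = 1.2 - 0.05×(-1) = 1.2 - (-0.05) = 1.25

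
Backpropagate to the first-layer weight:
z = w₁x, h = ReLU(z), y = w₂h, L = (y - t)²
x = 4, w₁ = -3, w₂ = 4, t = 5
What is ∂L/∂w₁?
∂L/∂w₁ = 0

Forward pass:
z = w₁x = -3×4 = -12
h = ReLU(-12) = 0
y = w₂h = 4×0 = 0

Backward pass:
∂L/∂y = 2(y - t) = 2(0 - 5) = -10
∂y/∂h = w₂ = 4
∂h/∂z = 0 (ReLU derivative)
∂z/∂w₁ = x = 4

∂L/∂w₁ = -10 × 4 × 0 × 4 = 0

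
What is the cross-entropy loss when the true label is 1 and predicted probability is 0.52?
L = 0.6539

L = -1·log(0.52) - 0·log(0.48) = -log(0.52) = 0.6539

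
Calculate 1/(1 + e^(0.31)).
0.4231

sigmoid(-0.31) = 1/(1 + e^(0.31)) = 1/(1 + 1.363) = 0.4231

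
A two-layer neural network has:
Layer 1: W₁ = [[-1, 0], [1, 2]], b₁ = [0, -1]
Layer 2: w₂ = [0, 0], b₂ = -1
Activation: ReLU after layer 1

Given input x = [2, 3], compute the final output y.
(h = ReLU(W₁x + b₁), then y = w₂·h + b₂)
y = -1

Layer 1 pre-activation: z₁ = [-2, 7]
After ReLU: h = [0, 7]
Layer 2 output: y = 0×0 + 0×7 + -1 = -1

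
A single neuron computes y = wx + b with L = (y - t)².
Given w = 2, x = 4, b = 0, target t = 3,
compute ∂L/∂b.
∂L/∂b = 10

y = wx + b = (2)(4) + 0 = 8
∂L/∂y = 2(y - t) = 2(8 - 3) = 10
∂y/∂b = 1
∂L/∂b = ∂L/∂y · ∂y/∂b = 10 × 1 = 10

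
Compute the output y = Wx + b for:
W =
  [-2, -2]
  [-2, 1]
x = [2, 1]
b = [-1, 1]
y = [-7, -2]

Wx = [-2×2 + -2×1, -2×2 + 1×1]
   = [-6, -3]
y = Wx + b = [-6 + -1, -3 + 1] = [-7, -2]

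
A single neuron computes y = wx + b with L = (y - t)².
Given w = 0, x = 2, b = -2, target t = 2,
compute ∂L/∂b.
∂L/∂b = -8

y = wx + b = (0)(2) + -2 = -2
∂L/∂y = 2(y - t) = 2(-2 - 2) = -8
∂y/∂b = 1
∂L/∂b = ∂L/∂y · ∂y/∂b = -8 × 1 = -8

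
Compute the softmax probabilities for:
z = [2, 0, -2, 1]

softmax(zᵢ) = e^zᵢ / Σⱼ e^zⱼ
p = [0.6572, 0.0889, 0.012, 0.2418]

exp(z) = [7.389, 1, 0.1353, 2.718]
Sum = 11.24
p = [0.6572, 0.0889, 0.012, 0.2418]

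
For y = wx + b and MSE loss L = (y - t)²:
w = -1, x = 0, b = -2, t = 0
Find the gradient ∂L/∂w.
∂L/∂w = 0

y = wx + b = (-1)(0) + -2 = -2
∂L/∂y = 2(y - t) = 2(-2 - 0) = -4
∂y/∂w = x = 0
∂L/∂w = ∂L/∂y · ∂y/∂w = -4 × 0 = 0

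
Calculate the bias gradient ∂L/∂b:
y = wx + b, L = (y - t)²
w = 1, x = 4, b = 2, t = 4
∂L/∂b = 4

y = wx + b = (1)(4) + 2 = 6
∂L/∂y = 2(y - t) = 2(6 - 4) = 4
∂y/∂b = 1
∂L/∂b = ∂L/∂y · ∂y/∂b = 4 × 1 = 4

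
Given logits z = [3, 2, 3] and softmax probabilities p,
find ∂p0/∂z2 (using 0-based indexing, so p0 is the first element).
∂p0/∂z2 = -0.1784

p = softmax(z) = [0.4223, 0.1554, 0.4223]
p0 = 0.4223, p2 = 0.4223

∂p0/∂z2 = -p0 × p2 = -0.4223 × 0.4223 = -0.1784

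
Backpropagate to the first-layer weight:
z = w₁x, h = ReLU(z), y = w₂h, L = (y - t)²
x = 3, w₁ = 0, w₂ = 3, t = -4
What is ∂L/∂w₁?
∂L/∂w₁ = 0

Forward pass:
z = w₁x = 0×3 = 0
h = ReLU(0) = 0
y = w₂h = 3×0 = 0

Backward pass:
∂L/∂y = 2(y - t) = 2(0 - -4) = 8
∂y/∂h = w₂ = 3
∂h/∂z = 0 (ReLU derivative)
∂z/∂w₁ = x = 3

∂L/∂w₁ = 8 × 3 × 0 × 3 = 0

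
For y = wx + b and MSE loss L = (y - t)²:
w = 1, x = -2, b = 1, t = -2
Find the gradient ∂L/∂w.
∂L/∂w = -4

y = wx + b = (1)(-2) + 1 = -1
∂L/∂y = 2(y - t) = 2(-1 - -2) = 2
∂y/∂w = x = -2
∂L/∂w = ∂L/∂y · ∂y/∂w = 2 × -2 = -4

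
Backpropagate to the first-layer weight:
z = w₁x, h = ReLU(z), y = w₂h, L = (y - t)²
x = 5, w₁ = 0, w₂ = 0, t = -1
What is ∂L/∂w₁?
∂L/∂w₁ = 0

Forward pass:
z = w₁x = 0×5 = 0
h = ReLU(0) = 0
y = w₂h = 0×0 = 0

Backward pass:
∂L/∂y = 2(y - t) = 2(0 - -1) = 2
∂y/∂h = w₂ = 0
∂h/∂z = 0 (ReLU derivative)
∂z/∂w₁ = x = 5

∂L/∂w₁ = 2 × 0 × 0 × 5 = 0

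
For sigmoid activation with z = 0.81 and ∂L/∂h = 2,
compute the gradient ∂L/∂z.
∂L/∂z = 0.4262

σ(0.81) = 0.6921
σ'(0.81) = σ(0.81)(1 - σ(0.81)) = 0.6921 × 0.3079 = 0.2131
∂L/∂z = ∂L/∂h · σ'(z) = 2 × 0.2131 = 0.4262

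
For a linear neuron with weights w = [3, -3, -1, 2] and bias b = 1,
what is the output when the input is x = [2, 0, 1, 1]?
y = 8

y = (3)(2) + (-3)(0) + (-1)(1) + (2)(1) + 1 = 8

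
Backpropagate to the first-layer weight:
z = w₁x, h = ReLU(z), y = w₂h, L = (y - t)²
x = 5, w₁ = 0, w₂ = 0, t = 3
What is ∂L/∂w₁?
∂L/∂w₁ = 0

Forward pass:
z = w₁x = 0×5 = 0
h = ReLU(0) = 0
y = w₂h = 0×0 = 0

Backward pass:
∂L/∂y = 2(y - t) = 2(0 - 3) = -6
∂y/∂h = w₂ = 0
∂h/∂z = 0 (ReLU derivative)
∂z/∂w₁ = x = 5

∂L/∂w₁ = -6 × 0 × 0 × 5 = 0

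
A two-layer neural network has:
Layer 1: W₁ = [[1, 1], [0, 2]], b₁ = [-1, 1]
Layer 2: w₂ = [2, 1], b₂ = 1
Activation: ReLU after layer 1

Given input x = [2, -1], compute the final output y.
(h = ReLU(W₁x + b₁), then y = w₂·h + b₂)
y = 1

Layer 1 pre-activation: z₁ = [0, -1]
After ReLU: h = [0, 0]
Layer 2 output: y = 2×0 + 1×0 + 1 = 1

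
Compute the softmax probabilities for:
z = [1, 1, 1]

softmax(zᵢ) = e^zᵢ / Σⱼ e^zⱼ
p = [0.3333, 0.3333, 0.3333]

exp(z) = [2.718, 2.718, 2.718]
Sum = 8.155
p = [0.3333, 0.3333, 0.3333]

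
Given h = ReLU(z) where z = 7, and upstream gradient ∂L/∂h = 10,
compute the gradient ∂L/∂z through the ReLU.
∂L/∂z = 10

h = ReLU(7) = 7
Since z > 0: ∂h/∂z = 1
∂L/∂z = ∂L/∂h · ∂h/∂z = 10 × 1 = 10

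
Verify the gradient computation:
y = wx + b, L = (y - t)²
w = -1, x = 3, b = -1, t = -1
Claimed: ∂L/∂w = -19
Incorrect

y = (-1)(3) + -1 = -4
∂L/∂y = 2(y - t) = 2(-4 - -1) = -6
∂y/∂w = x = 3
∂L/∂w = -6 × 3 = -18

Claimed value: -19
Incorrect: The correct gradient is -18.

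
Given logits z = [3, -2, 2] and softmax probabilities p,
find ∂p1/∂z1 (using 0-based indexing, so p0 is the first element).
∂p1/∂z1 = 0.004878

p = softmax(z) = [0.7275, 0.004902, 0.2676]
p1 = 0.004902

∂p1/∂z1 = p1(1 - p1) = 0.004902 × (1 - 0.004902) = 0.004878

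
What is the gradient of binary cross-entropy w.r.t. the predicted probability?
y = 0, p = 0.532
∂L/∂p = 2.137

∂L/∂p = -y/p + (1-y)/(1-p) = 0 + 1/0.468 = 2.137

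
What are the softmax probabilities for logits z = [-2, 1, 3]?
p = [0.0059, 0.1185, 0.8756]

exp(z) = [0.1353, 2.718, 20.09]
Sum = 22.94
p = [0.0059, 0.1185, 0.8756]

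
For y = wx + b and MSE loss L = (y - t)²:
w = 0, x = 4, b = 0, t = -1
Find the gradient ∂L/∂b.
∂L/∂b = 2

y = wx + b = (0)(4) + 0 = 0
∂L/∂y = 2(y - t) = 2(0 - -1) = 2
∂y/∂b = 1
∂L/∂b = ∂L/∂y · ∂y/∂b = 2 × 1 = 2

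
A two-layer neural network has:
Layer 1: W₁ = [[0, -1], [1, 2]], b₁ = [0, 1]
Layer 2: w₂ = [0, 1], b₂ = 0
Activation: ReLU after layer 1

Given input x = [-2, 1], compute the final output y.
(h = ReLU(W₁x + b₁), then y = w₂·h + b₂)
y = 1

Layer 1 pre-activation: z₁ = [-1, 1]
After ReLU: h = [0, 1]
Layer 2 output: y = 0×0 + 1×1 + 0 = 1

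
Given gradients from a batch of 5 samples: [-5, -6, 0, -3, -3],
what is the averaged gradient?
Average gradient = -3.4

Average = (1/5)(-5 + -6 + 0 + -3 + -3) = -17/5 = -3.4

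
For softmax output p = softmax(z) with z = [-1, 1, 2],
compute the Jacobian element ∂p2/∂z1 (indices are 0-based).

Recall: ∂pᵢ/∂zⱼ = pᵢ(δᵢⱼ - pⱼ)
∂p2/∂z1 = -0.183

p = softmax(z) = [0.03512, 0.2595, 0.7054]
p2 = 0.7054, p1 = 0.2595

∂p2/∂z1 = -p2 × p1 = -0.7054 × 0.2595 = -0.183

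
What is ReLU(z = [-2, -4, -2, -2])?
h = [0, 0, 0, 0]

ReLU applied element-wise: max(0,-2)=0, max(0,-4)=0, max(0,-2)=0, max(0,-2)=0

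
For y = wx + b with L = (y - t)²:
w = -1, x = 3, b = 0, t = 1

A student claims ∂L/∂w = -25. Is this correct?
Incorrect

y = (-1)(3) + 0 = -3
∂L/∂y = 2(y - t) = 2(-3 - 1) = -8
∂y/∂w = x = 3
∂L/∂w = -8 × 3 = -24

Claimed value: -25
Incorrect: The correct gradient is -24.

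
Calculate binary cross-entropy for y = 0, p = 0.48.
L = 0.6539

L = -0·log(0.48) - 1·log(0.52) = -log(0.52) = 0.6539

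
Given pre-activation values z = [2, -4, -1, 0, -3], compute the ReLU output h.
h = [2, 0, 0, 0, 0]

ReLU applied element-wise: max(0,2)=2, max(0,-4)=0, max(0,-1)=0, max(0,0)=0, max(0,-3)=0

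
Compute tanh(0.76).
0.6411

tanh(0.76) = (e^(0.76) - e^(-0.76))/(e^(0.76) + e^(-0.76)) = 0.6411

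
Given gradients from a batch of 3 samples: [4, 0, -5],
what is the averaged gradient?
Average gradient = -0.3333

Average = (1/3)(4 + 0 + -5) = -1/3 = -0.3333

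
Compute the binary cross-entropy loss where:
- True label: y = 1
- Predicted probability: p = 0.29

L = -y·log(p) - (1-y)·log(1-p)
L = 1.238

L = -1·log(0.29) - 0·log(0.71) = -log(0.29) = 1.238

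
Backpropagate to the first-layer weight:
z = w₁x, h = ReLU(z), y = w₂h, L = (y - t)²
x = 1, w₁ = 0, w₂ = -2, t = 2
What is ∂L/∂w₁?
∂L/∂w₁ = 0

Forward pass:
z = w₁x = 0×1 = 0
h = ReLU(0) = 0
y = w₂h = -2×0 = 0

Backward pass:
∂L/∂y = 2(y - t) = 2(0 - 2) = -4
∂y/∂h = w₂ = -2
∂h/∂z = 0 (ReLU derivative)
∂z/∂w₁ = x = 1

∂L/∂w₁ = -4 × -2 × 0 × 1 = 0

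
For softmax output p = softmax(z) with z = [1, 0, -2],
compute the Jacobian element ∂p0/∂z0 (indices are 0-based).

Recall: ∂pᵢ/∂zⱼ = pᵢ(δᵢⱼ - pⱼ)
∂p0/∂z0 = 0.2078

p = softmax(z) = [0.7054, 0.2595, 0.03512]
p0 = 0.7054

∂p0/∂z0 = p0(1 - p0) = 0.7054 × (1 - 0.7054) = 0.2078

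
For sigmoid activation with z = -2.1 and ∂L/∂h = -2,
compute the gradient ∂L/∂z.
∂L/∂z = -0.1944

σ(-2.1) = 0.1091
σ'(-2.1) = σ(-2.1)(1 - σ(-2.1)) = 0.1091 × 0.8909 = 0.09719
∂L/∂z = ∂L/∂h · σ'(z) = -2 × 0.09719 = -0.1944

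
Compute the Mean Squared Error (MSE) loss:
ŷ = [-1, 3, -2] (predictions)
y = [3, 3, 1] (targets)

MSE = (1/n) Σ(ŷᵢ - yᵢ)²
MSE = 8.333

MSE = (1/3)((-1-3)² + (3-3)² + (-2-1)²) = (1/3)(16 + 0 + 9) = 8.333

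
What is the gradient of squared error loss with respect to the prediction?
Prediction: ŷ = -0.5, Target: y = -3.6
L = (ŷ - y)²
∂L/∂ŷ = 6.2

∂L/∂ŷ = 2(ŷ - y) = 2(-0.5 - -3.6) = 2(3.1) = 6.2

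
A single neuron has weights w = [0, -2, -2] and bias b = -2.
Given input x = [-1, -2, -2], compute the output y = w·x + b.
y = 6

y = (0)(-1) + (-2)(-2) + (-2)(-2) + -2 = 6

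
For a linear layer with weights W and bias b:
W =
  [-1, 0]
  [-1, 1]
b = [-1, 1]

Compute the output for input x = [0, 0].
y = [-1, 1]

Wx = [-1×0 + 0×0, -1×0 + 1×0]
   = [0, 0]
y = Wx + b = [0 + -1, 0 + 1] = [-1, 1]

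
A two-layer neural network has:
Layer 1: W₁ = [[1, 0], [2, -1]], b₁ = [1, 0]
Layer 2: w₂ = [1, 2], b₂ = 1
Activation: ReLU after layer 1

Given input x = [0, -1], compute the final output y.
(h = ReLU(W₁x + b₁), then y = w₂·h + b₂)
y = 4

Layer 1 pre-activation: z₁ = [1, 1]
After ReLU: h = [1, 1]
Layer 2 output: y = 1×1 + 2×1 + 1 = 4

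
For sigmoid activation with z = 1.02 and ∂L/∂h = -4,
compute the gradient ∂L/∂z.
∂L/∂z = -0.7792

σ(1.02) = 0.735
σ'(1.02) = σ(1.02)(1 - σ(1.02)) = 0.735 × 0.265 = 0.1948
∂L/∂z = ∂L/∂h · σ'(z) = -4 × 0.1948 = -0.7792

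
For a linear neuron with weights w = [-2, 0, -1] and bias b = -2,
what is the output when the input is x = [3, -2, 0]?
y = -8

y = (-2)(3) + (0)(-2) + (-1)(0) + -2 = -8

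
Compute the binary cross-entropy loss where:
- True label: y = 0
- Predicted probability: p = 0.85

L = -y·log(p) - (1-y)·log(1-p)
L = 1.897

L = -0·log(0.85) - 1·log(0.15) = -log(0.15) = 1.897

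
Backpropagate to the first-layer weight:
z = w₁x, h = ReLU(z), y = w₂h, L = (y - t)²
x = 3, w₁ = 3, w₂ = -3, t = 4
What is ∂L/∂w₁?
∂L/∂w₁ = 558

Forward pass:
z = w₁x = 3×3 = 9
h = ReLU(9) = 9
y = w₂h = -3×9 = -27

Backward pass:
∂L/∂y = 2(y - t) = 2(-27 - 4) = -62
∂y/∂h = w₂ = -3
∂h/∂z = 1 (ReLU derivative)
∂z/∂w₁ = x = 3

∂L/∂w₁ = -62 × -3 × 1 × 3 = 558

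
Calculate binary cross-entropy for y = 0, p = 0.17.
L = 0.1863

L = -0·log(0.17) - 1·log(0.83) = -log(0.83) = 0.1863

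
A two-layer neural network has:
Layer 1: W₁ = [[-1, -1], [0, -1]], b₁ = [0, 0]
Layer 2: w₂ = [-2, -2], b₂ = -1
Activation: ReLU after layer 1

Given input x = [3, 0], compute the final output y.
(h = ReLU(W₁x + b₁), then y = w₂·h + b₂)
y = -1

Layer 1 pre-activation: z₁ = [-3, 0]
After ReLU: h = [0, 0]
Layer 2 output: y = -2×0 + -2×0 + -1 = -1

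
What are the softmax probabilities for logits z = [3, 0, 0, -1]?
p = [0.8945, 0.0445, 0.0445, 0.0164]

exp(z) = [20.09, 1, 1, 0.3679]
Sum = 22.45
p = [0.8945, 0.0445, 0.0445, 0.0164]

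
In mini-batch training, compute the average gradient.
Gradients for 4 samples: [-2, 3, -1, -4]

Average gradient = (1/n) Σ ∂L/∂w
Average gradient = -1

Average = (1/4)(-2 + 3 + -1 + -4) = -4/4 = -1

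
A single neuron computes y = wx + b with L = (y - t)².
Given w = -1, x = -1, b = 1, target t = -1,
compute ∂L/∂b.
∂L/∂b = 6

y = wx + b = (-1)(-1) + 1 = 2
∂L/∂y = 2(y - t) = 2(2 - -1) = 6
∂y/∂b = 1
∂L/∂b = ∂L/∂y · ∂y/∂b = 6 × 1 = 6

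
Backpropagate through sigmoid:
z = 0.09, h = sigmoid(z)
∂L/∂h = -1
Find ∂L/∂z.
∂L/∂z = -0.2495

σ(0.09) = 0.5225
σ'(0.09) = σ(0.09)(1 - σ(0.09)) = 0.5225 × 0.4775 = 0.2495
∂L/∂z = ∂L/∂h · σ'(z) = -1 × 0.2495 = -0.2495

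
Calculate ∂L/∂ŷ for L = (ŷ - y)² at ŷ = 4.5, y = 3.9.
∂L/∂ŷ = 1.2

∂L/∂ŷ = 2(ŷ - y) = 2(4.5 - 3.9) = 2(0.6) = 1.2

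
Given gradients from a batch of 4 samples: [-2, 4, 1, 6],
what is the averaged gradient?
Average gradient = 2.25

Average = (1/4)(-2 + 4 + 1 + 6) = 9/4 = 2.25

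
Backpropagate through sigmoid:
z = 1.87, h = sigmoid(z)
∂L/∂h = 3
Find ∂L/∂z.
∂L/∂z = 0.3471

σ(1.87) = 0.8665
σ'(1.87) = σ(1.87)(1 - σ(1.87)) = 0.8665 × 0.1335 = 0.1157
∂L/∂z = ∂L/∂h · σ'(z) = 3 × 0.1157 = 0.3471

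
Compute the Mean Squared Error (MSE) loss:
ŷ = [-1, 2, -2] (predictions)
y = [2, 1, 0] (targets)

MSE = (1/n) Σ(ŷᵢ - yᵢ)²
MSE = 4.667

MSE = (1/3)((-1-2)² + (2-1)² + (-2-0)²) = (1/3)(9 + 1 + 4) = 4.667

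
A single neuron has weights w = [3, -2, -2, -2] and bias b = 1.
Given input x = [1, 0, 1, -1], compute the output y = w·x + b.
y = 4

y = (3)(1) + (-2)(0) + (-2)(1) + (-2)(-1) + 1 = 4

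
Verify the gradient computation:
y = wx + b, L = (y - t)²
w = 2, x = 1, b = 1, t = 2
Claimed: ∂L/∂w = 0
Incorrect

y = (2)(1) + 1 = 3
∂L/∂y = 2(y - t) = 2(3 - 2) = 2
∂y/∂w = x = 1
∂L/∂w = 2 × 1 = 2

Claimed value: 0
Incorrect: The correct gradient is 2.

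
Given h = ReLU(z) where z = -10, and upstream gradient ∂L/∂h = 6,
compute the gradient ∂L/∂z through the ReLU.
∂L/∂z = 0

h = ReLU(-10) = 0
Since z < 0: ∂h/∂z = 0
∂L/∂z = ∂L/∂h · ∂h/∂z = 6 × 0 = 0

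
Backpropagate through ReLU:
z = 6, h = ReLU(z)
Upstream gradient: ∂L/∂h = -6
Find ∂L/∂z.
∂L/∂z = -6

h = ReLU(6) = 6
Since z > 0: ∂h/∂z = 1
∂L/∂z = ∂L/∂h · ∂h/∂z = -6 × 1 = -6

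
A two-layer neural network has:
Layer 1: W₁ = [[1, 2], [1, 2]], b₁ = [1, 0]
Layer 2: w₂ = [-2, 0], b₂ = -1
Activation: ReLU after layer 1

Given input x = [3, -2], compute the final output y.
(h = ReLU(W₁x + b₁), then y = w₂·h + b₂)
y = -1

Layer 1 pre-activation: z₁ = [0, -1]
After ReLU: h = [0, 0]
Layer 2 output: y = -2×0 + 0×0 + -1 = -1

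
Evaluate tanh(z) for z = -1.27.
-0.8538

tanh(-1.27) = (e^(-1.27) - e^(1.27))/(e^(-1.27) + e^(1.27)) = -0.8538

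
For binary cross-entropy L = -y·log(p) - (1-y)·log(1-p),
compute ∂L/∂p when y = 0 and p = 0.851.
∂L/∂p = 6.711

∂L/∂p = -y/p + (1-y)/(1-p) = 0 + 1/0.149 = 6.711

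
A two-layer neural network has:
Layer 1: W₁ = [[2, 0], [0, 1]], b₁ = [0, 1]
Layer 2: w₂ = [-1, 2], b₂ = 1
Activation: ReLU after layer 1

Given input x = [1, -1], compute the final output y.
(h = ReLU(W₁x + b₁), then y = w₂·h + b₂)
y = -1

Layer 1 pre-activation: z₁ = [2, 0]
After ReLU: h = [2, 0]
Layer 2 output: y = -1×2 + 2×0 + 1 = -1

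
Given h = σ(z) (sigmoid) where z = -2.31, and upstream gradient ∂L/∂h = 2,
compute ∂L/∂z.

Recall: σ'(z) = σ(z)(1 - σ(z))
∂L/∂z = 0.1643

σ(-2.31) = 0.0903
σ'(-2.31) = σ(-2.31)(1 - σ(-2.31)) = 0.0903 × 0.9097 = 0.08214
∂L/∂z = ∂L/∂h · σ'(z) = 2 × 0.08214 = 0.1643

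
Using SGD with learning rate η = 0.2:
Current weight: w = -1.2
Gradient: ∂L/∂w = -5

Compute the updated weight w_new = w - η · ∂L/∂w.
w_new = -0.2

w_new = w - η·∂L/∂w = -1.2 - 0.2×(-5) = -1.2 - (-1) = -0.2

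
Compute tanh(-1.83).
-0.9498

tanh(-1.83) = (e^(-1.83) - e^(1.83))/(e^(-1.83) + e^(1.83)) = -0.9498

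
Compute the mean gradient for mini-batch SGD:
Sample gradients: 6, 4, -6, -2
Average gradient = 0.5

Average = (1/4)(6 + 4 + -6 + -2) = 2/4 = 0.5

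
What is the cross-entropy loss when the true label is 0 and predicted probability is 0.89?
L = 2.207

L = -0·log(0.89) - 1·log(0.11) = -log(0.11) = 2.207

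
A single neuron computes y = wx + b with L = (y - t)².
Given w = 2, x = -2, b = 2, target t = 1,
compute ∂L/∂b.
∂L/∂b = -6

y = wx + b = (2)(-2) + 2 = -2
∂L/∂y = 2(y - t) = 2(-2 - 1) = -6
∂y/∂b = 1
∂L/∂b = ∂L/∂y · ∂y/∂b = -6 × 1 = -6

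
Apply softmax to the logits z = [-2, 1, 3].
p = [0.0059, 0.1185, 0.8756]

exp(z) = [0.1353, 2.718, 20.09]
Sum = 22.94
p = [0.0059, 0.1185, 0.8756]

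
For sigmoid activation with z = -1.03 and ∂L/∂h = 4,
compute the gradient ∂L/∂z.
∂L/∂z = 0.7755

σ(-1.03) = 0.2631
σ'(-1.03) = σ(-1.03)(1 - σ(-1.03)) = 0.2631 × 0.7369 = 0.1939
∂L/∂z = ∂L/∂h · σ'(z) = 4 × 0.1939 = 0.7755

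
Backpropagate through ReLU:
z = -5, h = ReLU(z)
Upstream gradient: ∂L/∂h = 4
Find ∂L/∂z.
∂L/∂z = 0

h = ReLU(-5) = 0
Since z < 0: ∂h/∂z = 0
∂L/∂z = ∂L/∂h · ∂h/∂z = 4 × 0 = 0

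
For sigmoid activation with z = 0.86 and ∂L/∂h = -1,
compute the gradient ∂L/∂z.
∂L/∂z = -0.2089

σ(0.86) = 0.7027
σ'(0.86) = σ(0.86)(1 - σ(0.86)) = 0.7027 × 0.2973 = 0.2089
∂L/∂z = ∂L/∂h · σ'(z) = -1 × 0.2089 = -0.2089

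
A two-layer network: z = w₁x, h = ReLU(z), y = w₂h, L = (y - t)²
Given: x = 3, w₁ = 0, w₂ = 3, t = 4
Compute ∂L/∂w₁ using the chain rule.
∂L/∂w₁ = 0

Forward pass:
z = w₁x = 0×3 = 0
h = ReLU(0) = 0
y = w₂h = 3×0 = 0

Backward pass:
∂L/∂y = 2(y - t) = 2(0 - 4) = -8
∂y/∂h = w₂ = 3
∂h/∂z = 0 (ReLU derivative)
∂z/∂w₁ = x = 3

∂L/∂w₁ = -8 × 3 × 0 × 3 = 0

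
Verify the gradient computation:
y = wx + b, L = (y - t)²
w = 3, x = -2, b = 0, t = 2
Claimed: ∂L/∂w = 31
Incorrect

y = (3)(-2) + 0 = -6
∂L/∂y = 2(y - t) = 2(-6 - 2) = -16
∂y/∂w = x = -2
∂L/∂w = -16 × -2 = 32

Claimed value: 31
Incorrect: The correct gradient is 32.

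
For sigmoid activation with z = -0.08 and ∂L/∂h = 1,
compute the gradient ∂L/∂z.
∂L/∂z = 0.2496

σ(-0.08) = 0.48
σ'(-0.08) = σ(-0.08)(1 - σ(-0.08)) = 0.48 × 0.52 = 0.2496
∂L/∂z = ∂L/∂h · σ'(z) = 1 × 0.2496 = 0.2496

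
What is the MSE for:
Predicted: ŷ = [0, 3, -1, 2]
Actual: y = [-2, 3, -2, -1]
MSE = 3.5

MSE = (1/4)((0--2)² + (3-3)² + (-1--2)² + (2--1)²) = (1/4)(4 + 0 + 1 + 9) = 3.5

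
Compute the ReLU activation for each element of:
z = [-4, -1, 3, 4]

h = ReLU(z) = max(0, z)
h = [0, 0, 3, 4]

ReLU applied element-wise: max(0,-4)=0, max(0,-1)=0, max(0,3)=3, max(0,4)=4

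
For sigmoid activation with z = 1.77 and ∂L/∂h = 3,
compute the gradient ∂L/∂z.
∂L/∂z = 0.3731

σ(1.77) = 0.8545
σ'(1.77) = σ(1.77)(1 - σ(1.77)) = 0.8545 × 0.1455 = 0.1244
∂L/∂z = ∂L/∂h · σ'(z) = 3 × 0.1244 = 0.3731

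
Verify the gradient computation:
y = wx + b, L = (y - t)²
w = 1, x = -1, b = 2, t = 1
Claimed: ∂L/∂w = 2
Incorrect

y = (1)(-1) + 2 = 1
∂L/∂y = 2(y - t) = 2(1 - 1) = 0
∂y/∂w = x = -1
∂L/∂w = 0 × -1 = 0

Claimed value: 2
Incorrect: The correct gradient is 0.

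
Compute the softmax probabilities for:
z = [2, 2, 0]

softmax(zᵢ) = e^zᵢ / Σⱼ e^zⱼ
p = [0.4683, 0.4683, 0.0634]

exp(z) = [7.389, 7.389, 1]
Sum = 15.78
p = [0.4683, 0.4683, 0.0634]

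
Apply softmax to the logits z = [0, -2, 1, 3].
p = [0.0418, 0.0057, 0.1135, 0.839]

exp(z) = [1, 0.1353, 2.718, 20.09]
Sum = 23.94
p = [0.0418, 0.0057, 0.1135, 0.839]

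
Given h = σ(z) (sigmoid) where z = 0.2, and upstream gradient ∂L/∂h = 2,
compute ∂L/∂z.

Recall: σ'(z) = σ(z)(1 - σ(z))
∂L/∂z = 0.495

σ(0.2) = 0.5498
σ'(0.2) = σ(0.2)(1 - σ(0.2)) = 0.5498 × 0.4502 = 0.2475
∂L/∂z = ∂L/∂h · σ'(z) = 2 × 0.2475 = 0.495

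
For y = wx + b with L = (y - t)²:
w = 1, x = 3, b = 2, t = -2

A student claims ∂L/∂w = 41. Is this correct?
Incorrect

y = (1)(3) + 2 = 5
∂L/∂y = 2(y - t) = 2(5 - -2) = 14
∂y/∂w = x = 3
∂L/∂w = 14 × 3 = 42

Claimed value: 41
Incorrect: The correct gradient is 42.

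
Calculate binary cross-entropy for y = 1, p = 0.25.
L = 1.386

L = -1·log(0.25) - 0·log(0.75) = -log(0.25) = 1.386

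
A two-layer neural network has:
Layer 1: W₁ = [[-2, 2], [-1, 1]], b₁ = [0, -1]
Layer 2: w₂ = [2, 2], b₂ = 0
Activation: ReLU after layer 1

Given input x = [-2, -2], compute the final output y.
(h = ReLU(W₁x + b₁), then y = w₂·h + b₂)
y = 0

Layer 1 pre-activation: z₁ = [0, -1]
After ReLU: h = [0, 0]
Layer 2 output: y = 2×0 + 2×0 + 0 = 0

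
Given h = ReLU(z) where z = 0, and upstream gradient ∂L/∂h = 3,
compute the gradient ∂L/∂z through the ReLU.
∂L/∂z = 0

h = ReLU(0) = 0
At z = 0: ∂h/∂z = 0 (by convention)
∂L/∂z = ∂L/∂h · ∂h/∂z = 3 × 0 = 0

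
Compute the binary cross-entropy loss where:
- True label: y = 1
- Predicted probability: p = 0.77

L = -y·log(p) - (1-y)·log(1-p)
L = 0.2614

L = -1·log(0.77) - 0·log(0.23) = -log(0.77) = 0.2614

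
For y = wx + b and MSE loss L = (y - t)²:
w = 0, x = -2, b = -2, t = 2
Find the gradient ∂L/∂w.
∂L/∂w = 16

y = wx + b = (0)(-2) + -2 = -2
∂L/∂y = 2(y - t) = 2(-2 - 2) = -8
∂y/∂w = x = -2
∂L/∂w = ∂L/∂y · ∂y/∂w = -8 × -2 = 16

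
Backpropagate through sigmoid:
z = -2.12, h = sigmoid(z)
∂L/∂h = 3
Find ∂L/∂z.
∂L/∂z = 0.287

σ(-2.12) = 0.1072
σ'(-2.12) = σ(-2.12)(1 - σ(-2.12)) = 0.1072 × 0.8928 = 0.09568
∂L/∂z = ∂L/∂h · σ'(z) = 3 × 0.09568 = 0.287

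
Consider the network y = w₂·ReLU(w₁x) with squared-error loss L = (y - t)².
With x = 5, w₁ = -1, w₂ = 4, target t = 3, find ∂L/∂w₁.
∂L/∂w₁ = 0

Forward pass:
z = w₁x = -1×5 = -5
h = ReLU(-5) = 0
y = w₂h = 4×0 = 0

Backward pass:
∂L/∂y = 2(y - t) = 2(0 - 3) = -6
∂y/∂h = w₂ = 4
∂h/∂z = 0 (ReLU derivative)
∂z/∂w₁ = x = 5

∂L/∂w₁ = -6 × 4 × 0 × 5 = 0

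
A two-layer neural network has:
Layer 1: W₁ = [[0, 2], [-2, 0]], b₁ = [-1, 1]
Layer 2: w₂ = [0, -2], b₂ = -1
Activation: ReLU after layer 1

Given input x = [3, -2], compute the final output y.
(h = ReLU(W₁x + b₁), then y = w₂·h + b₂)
y = -1

Layer 1 pre-activation: z₁ = [-5, -5]
After ReLU: h = [0, 0]
Layer 2 output: y = 0×0 + -2×0 + -1 = -1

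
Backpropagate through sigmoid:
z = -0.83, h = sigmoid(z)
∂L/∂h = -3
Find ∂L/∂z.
∂L/∂z = -0.6343

σ(-0.83) = 0.3036
σ'(-0.83) = σ(-0.83)(1 - σ(-0.83)) = 0.3036 × 0.6964 = 0.2114
∂L/∂z = ∂L/∂h · σ'(z) = -3 × 0.2114 = -0.6343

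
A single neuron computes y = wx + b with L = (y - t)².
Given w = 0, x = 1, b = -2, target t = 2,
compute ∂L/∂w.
∂L/∂w = -8

y = wx + b = (0)(1) + -2 = -2
∂L/∂y = 2(y - t) = 2(-2 - 2) = -8
∂y/∂w = x = 1
∂L/∂w = ∂L/∂y · ∂y/∂w = -8 × 1 = -8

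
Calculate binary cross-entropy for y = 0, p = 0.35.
L = 0.4308

L = -0·log(0.35) - 1·log(0.65) = -log(0.65) = 0.4308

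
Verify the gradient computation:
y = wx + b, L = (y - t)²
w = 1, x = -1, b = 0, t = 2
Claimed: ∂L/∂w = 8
Incorrect

y = (1)(-1) + 0 = -1
∂L/∂y = 2(y - t) = 2(-1 - 2) = -6
∂y/∂w = x = -1
∂L/∂w = -6 × -1 = 6

Claimed value: 8
Incorrect: The correct gradient is 6.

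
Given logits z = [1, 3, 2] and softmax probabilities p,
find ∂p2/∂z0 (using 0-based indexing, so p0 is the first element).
∂p2/∂z0 = -0.02203

p = softmax(z) = [0.09003, 0.6652, 0.2447]
p2 = 0.2447, p0 = 0.09003

∂p2/∂z0 = -p2 × p0 = -0.2447 × 0.09003 = -0.02203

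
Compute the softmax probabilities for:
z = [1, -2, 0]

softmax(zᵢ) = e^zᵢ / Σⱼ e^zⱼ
p = [0.7054, 0.0351, 0.2595]

exp(z) = [2.718, 0.1353, 1]
Sum = 3.854
p = [0.7054, 0.0351, 0.2595]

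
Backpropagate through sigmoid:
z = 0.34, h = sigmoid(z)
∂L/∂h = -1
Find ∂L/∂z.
∂L/∂z = -0.2429

σ(0.34) = 0.5842
σ'(0.34) = σ(0.34)(1 - σ(0.34)) = 0.5842 × 0.4158 = 0.2429
∂L/∂z = ∂L/∂h · σ'(z) = -1 × 0.2429 = -0.2429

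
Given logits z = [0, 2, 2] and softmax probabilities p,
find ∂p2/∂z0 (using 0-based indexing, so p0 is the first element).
∂p2/∂z0 = -0.02968

p = softmax(z) = [0.06338, 0.4683, 0.4683]
p2 = 0.4683, p0 = 0.06338

∂p2/∂z0 = -p2 × p0 = -0.4683 × 0.06338 = -0.02968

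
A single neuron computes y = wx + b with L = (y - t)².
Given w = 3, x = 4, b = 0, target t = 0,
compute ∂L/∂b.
∂L/∂b = 24

y = wx + b = (3)(4) + 0 = 12
∂L/∂y = 2(y - t) = 2(12 - 0) = 24
∂y/∂b = 1
∂L/∂b = ∂L/∂y · ∂y/∂b = 24 × 1 = 24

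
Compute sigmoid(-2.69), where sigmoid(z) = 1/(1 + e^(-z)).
0.06357

sigmoid(-2.69) = 1/(1 + e^(2.69)) = 1/(1 + 14.73) = 0.06357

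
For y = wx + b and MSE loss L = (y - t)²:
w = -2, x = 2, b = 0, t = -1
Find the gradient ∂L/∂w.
∂L/∂w = -12

y = wx + b = (-2)(2) + 0 = -4
∂L/∂y = 2(y - t) = 2(-4 - -1) = -6
∂y/∂w = x = 2
∂L/∂w = ∂L/∂y · ∂y/∂w = -6 × 2 = -12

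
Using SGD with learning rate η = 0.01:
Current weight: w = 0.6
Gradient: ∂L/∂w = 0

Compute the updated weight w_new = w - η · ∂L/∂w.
w_new = 0.6

w_new = w - η·∂L/∂w = 0.6 - 0.01×(0) = 0.6 - (0) = 0.6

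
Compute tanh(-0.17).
-0.1684

tanh(-0.17) = (e^(-0.17) - e^(0.17))/(e^(-0.17) + e^(0.17)) = -0.1684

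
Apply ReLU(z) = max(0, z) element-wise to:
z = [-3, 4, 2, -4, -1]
h = [0, 4, 2, 0, 0]

ReLU applied element-wise: max(0,-3)=0, max(0,4)=4, max(0,2)=2, max(0,-4)=0, max(0,-1)=0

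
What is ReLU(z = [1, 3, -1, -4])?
h = [1, 3, 0, 0]

ReLU applied element-wise: max(0,1)=1, max(0,3)=3, max(0,-1)=0, max(0,-4)=0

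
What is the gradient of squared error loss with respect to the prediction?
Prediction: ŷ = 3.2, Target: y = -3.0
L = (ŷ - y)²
∂L/∂ŷ = 12.4

∂L/∂ŷ = 2(ŷ - y) = 2(3.2 - -3.0) = 2(6.2) = 12.4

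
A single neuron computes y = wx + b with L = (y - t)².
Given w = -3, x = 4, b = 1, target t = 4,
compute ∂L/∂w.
∂L/∂w = -120

y = wx + b = (-3)(4) + 1 = -11
∂L/∂y = 2(y - t) = 2(-11 - 4) = -30
∂y/∂w = x = 4
∂L/∂w = ∂L/∂y · ∂y/∂w = -30 × 4 = -120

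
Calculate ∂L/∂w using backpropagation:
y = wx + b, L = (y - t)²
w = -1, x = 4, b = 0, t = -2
∂L/∂w = -16

y = wx + b = (-1)(4) + 0 = -4
∂L/∂y = 2(y - t) = 2(-4 - -2) = -4
∂y/∂w = x = 4
∂L/∂w = ∂L/∂y · ∂y/∂w = -4 × 4 = -16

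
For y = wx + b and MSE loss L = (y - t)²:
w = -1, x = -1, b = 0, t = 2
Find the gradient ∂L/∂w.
∂L/∂w = 2

y = wx + b = (-1)(-1) + 0 = 1
∂L/∂y = 2(y - t) = 2(1 - 2) = -2
∂y/∂w = x = -1
∂L/∂w = ∂L/∂y · ∂y/∂w = -2 × -1 = 2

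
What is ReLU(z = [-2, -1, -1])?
h = [0, 0, 0]

ReLU applied element-wise: max(0,-2)=0, max(0,-1)=0, max(0,-1)=0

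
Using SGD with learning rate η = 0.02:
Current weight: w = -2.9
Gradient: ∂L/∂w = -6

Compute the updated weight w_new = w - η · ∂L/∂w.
w_new = -2.78

w_new = w - η·∂L/∂w = -2.9 - 0.02×(-6) = -2.9 - (-0.12) = -2.78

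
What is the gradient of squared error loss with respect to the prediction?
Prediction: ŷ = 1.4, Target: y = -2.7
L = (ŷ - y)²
∂L/∂ŷ = 8.2

∂L/∂ŷ = 2(ŷ - y) = 2(1.4 - -2.7) = 2(4.1) = 8.2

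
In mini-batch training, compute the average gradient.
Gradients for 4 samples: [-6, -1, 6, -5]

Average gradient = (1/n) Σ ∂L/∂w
Average gradient = -1.5

Average = (1/4)(-6 + -1 + 6 + -5) = -6/4 = -1.5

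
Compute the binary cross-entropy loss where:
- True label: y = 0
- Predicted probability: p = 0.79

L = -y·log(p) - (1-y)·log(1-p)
L = 1.561

L = -0·log(0.79) - 1·log(0.21) = -log(0.21) = 1.561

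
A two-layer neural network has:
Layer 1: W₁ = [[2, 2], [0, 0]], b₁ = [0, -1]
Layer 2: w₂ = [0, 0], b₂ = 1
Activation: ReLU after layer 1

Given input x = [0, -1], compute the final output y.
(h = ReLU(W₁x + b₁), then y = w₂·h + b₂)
y = 1

Layer 1 pre-activation: z₁ = [-2, -1]
After ReLU: h = [0, 0]
Layer 2 output: y = 0×0 + 0×0 + 1 = 1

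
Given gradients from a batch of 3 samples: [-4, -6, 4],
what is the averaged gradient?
Average gradient = -2

Average = (1/3)(-4 + -6 + 4) = -6/3 = -2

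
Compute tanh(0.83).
0.6805

tanh(0.83) = (e^(0.83) - e^(-0.83))/(e^(0.83) + e^(-0.83)) = 0.6805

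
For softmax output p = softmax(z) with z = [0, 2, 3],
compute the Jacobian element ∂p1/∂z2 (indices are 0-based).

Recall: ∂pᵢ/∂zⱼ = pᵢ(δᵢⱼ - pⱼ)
∂p1/∂z2 = -0.183

p = softmax(z) = [0.03512, 0.2595, 0.7054]
p1 = 0.2595, p2 = 0.7054

∂p1/∂z2 = -p1 × p2 = -0.2595 × 0.7054 = -0.183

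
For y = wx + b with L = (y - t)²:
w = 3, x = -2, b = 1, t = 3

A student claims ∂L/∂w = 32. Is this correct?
Correct

y = (3)(-2) + 1 = -5
∂L/∂y = 2(y - t) = 2(-5 - 3) = -16
∂y/∂w = x = -2
∂L/∂w = -16 × -2 = 32

Claimed value: 32
Correct: The correct gradient is 32.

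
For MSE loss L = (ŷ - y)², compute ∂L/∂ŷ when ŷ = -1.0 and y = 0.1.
∂L/∂ŷ = -2.2

∂L/∂ŷ = 2(ŷ - y) = 2(-1.0 - 0.1) = 2(-1.1) = -2.2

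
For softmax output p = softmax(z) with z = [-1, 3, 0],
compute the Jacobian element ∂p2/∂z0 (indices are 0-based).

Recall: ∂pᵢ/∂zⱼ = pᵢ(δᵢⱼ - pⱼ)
∂p2/∂z0 = -0.0007993

p = softmax(z) = [0.01715, 0.9362, 0.04661]
p2 = 0.04661, p0 = 0.01715

∂p2/∂z0 = -p2 × p0 = -0.04661 × 0.01715 = -0.0007993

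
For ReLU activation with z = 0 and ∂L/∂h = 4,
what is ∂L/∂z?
∂L/∂z = 0

h = ReLU(0) = 0
At z = 0: ∂h/∂z = 0 (by convention)
∂L/∂z = ∂L/∂h · ∂h/∂z = 4 × 0 = 0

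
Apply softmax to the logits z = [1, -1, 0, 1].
p = [0.3995, 0.0541, 0.147, 0.3995]

exp(z) = [2.718, 0.3679, 1, 2.718]
Sum = 6.804
p = [0.3995, 0.0541, 0.147, 0.3995]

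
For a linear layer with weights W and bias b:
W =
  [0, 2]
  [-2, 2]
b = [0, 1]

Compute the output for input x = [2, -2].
y = [-4, -7]

Wx = [0×2 + 2×-2, -2×2 + 2×-2]
   = [-4, -8]
y = Wx + b = [-4 + 0, -8 + 1] = [-4, -7]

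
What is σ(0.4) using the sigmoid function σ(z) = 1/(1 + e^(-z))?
0.5987

sigmoid(0.4) = 1/(1 + e^(-0.4)) = 1/(1 + 0.6703) = 0.5987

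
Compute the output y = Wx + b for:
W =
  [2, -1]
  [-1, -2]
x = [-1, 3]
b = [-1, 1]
y = [-6, -4]

Wx = [2×-1 + -1×3, -1×-1 + -2×3]
   = [-5, -5]
y = Wx + b = [-5 + -1, -5 + 1] = [-6, -4]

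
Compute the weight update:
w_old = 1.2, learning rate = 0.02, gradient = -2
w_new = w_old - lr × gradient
w_new = 1.24

w_new = w - η·∂L/∂w = 1.2 - 0.02×(-2) = 1.2 - (-0.04) = 1.24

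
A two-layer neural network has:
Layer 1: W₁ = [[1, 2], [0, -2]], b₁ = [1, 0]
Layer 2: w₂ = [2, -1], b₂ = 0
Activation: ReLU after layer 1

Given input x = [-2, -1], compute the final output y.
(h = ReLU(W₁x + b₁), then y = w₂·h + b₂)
y = -2

Layer 1 pre-activation: z₁ = [-3, 2]
After ReLU: h = [0, 2]
Layer 2 output: y = 2×0 + -1×2 + 0 = -2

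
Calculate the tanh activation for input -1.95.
-0.9603

tanh(-1.95) = (e^(-1.95) - e^(1.95))/(e^(-1.95) + e^(1.95)) = -0.9603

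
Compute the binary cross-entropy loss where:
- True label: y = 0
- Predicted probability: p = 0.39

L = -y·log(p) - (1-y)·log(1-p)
L = 0.4943

L = -0·log(0.39) - 1·log(0.61) = -log(0.61) = 0.4943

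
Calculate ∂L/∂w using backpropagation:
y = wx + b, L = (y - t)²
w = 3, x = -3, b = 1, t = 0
∂L/∂w = 48

y = wx + b = (3)(-3) + 1 = -8
∂L/∂y = 2(y - t) = 2(-8 - 0) = -16
∂y/∂w = x = -3
∂L/∂w = ∂L/∂y · ∂y/∂w = -16 × -3 = 48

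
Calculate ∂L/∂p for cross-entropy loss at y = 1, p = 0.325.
∂L/∂p = -3.077

∂L/∂p = -y/p + (1-y)/(1-p) = -1/0.325 + 0 = -3.077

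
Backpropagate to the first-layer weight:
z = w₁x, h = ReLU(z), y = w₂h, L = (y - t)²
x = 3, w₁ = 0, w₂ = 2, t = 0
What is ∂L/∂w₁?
∂L/∂w₁ = 0

Forward pass:
z = w₁x = 0×3 = 0
h = ReLU(0) = 0
y = w₂h = 2×0 = 0

Backward pass:
∂L/∂y = 2(y - t) = 2(0 - 0) = 0
∂y/∂h = w₂ = 2
∂h/∂z = 0 (ReLU derivative)
∂z/∂w₁ = x = 3

∂L/∂w₁ = 0 × 2 × 0 × 3 = 0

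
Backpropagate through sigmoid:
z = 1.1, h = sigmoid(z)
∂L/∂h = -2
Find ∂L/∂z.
∂L/∂z = -0.3747

σ(1.1) = 0.7503
σ'(1.1) = σ(1.1)(1 - σ(1.1)) = 0.7503 × 0.2497 = 0.1874
∂L/∂z = ∂L/∂h · σ'(z) = -2 × 0.1874 = -0.3747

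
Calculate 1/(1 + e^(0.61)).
0.3521

sigmoid(-0.61) = 1/(1 + e^(0.61)) = 1/(1 + 1.84) = 0.3521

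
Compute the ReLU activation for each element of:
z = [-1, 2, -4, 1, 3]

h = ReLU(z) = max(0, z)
h = [0, 2, 0, 1, 3]

ReLU applied element-wise: max(0,-1)=0, max(0,2)=2, max(0,-4)=0, max(0,1)=1, max(0,3)=3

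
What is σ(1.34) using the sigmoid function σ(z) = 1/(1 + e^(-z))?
0.7925

sigmoid(1.34) = 1/(1 + e^(-1.34)) = 1/(1 + 0.2618) = 0.7925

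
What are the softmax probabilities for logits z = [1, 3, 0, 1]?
p = [0.1025, 0.7573, 0.0377, 0.1025]

exp(z) = [2.718, 20.09, 1, 2.718]
Sum = 26.52
p = [0.1025, 0.7573, 0.0377, 0.1025]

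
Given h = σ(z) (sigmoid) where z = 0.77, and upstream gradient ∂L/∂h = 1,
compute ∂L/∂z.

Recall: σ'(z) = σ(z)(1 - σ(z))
∂L/∂z = 0.2163

σ(0.77) = 0.6835
σ'(0.77) = σ(0.77)(1 - σ(0.77)) = 0.6835 × 0.3165 = 0.2163
∂L/∂z = ∂L/∂h · σ'(z) = 1 × 0.2163 = 0.2163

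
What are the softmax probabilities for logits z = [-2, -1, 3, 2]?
p = [0.0048, 0.0131, 0.7179, 0.2641]

exp(z) = [0.1353, 0.3679, 20.09, 7.389]
Sum = 27.98
p = [0.0048, 0.0131, 0.7179, 0.2641]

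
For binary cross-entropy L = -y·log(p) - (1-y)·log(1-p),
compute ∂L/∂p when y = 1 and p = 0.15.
∂L/∂p = -6.667

∂L/∂p = -y/p + (1-y)/(1-p) = -1/0.15 + 0 = -6.667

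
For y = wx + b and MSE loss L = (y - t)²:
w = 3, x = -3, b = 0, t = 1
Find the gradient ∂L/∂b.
∂L/∂b = -20

y = wx + b = (3)(-3) + 0 = -9
∂L/∂y = 2(y - t) = 2(-9 - 1) = -20
∂y/∂b = 1
∂L/∂b = ∂L/∂y · ∂y/∂b = -20 × 1 = -20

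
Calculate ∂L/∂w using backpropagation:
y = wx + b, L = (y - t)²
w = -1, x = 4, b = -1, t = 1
∂L/∂w = -48

y = wx + b = (-1)(4) + -1 = -5
∂L/∂y = 2(y - t) = 2(-5 - 1) = -12
∂y/∂w = x = 4
∂L/∂w = ∂L/∂y · ∂y/∂w = -12 × 4 = -48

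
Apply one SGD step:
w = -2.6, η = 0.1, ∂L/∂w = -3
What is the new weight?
w_new = -2.3

w_new = w - η·∂L/∂w = -2.6 - 0.1×(-3) = -2.6 - (-0.3) = -2.3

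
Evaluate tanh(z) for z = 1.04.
0.7779

tanh(1.04) = (e^(1.04) - e^(-1.04))/(e^(1.04) + e^(-1.04)) = 0.7779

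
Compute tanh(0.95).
0.7398

tanh(0.95) = (e^(0.95) - e^(-0.95))/(e^(0.95) + e^(-0.95)) = 0.7398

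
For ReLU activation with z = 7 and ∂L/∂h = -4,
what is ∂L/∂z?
∂L/∂z = -4

h = ReLU(7) = 7
Since z > 0: ∂h/∂z = 1
∂L/∂z = ∂L/∂h · ∂h/∂z = -4 × 1 = -4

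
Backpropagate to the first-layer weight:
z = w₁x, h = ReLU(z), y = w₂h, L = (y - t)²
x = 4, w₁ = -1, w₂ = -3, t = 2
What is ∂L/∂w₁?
∂L/∂w₁ = 0

Forward pass:
z = w₁x = -1×4 = -4
h = ReLU(-4) = 0
y = w₂h = -3×0 = 0

Backward pass:
∂L/∂y = 2(y - t) = 2(0 - 2) = -4
∂y/∂h = w₂ = -3
∂h/∂z = 0 (ReLU derivative)
∂z/∂w₁ = x = 4

∂L/∂w₁ = -4 × -3 × 0 × 4 = 0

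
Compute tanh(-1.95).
-0.9603

tanh(-1.95) = (e^(-1.95) - e^(1.95))/(e^(-1.95) + e^(1.95)) = -0.9603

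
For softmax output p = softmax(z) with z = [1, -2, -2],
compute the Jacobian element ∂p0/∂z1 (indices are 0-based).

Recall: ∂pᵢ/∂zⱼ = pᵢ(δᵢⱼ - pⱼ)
∂p0/∂z1 = -0.04118

p = softmax(z) = [0.9094, 0.04528, 0.04528]
p0 = 0.9094, p1 = 0.04528

∂p0/∂z1 = -p0 × p1 = -0.9094 × 0.04528 = -0.04118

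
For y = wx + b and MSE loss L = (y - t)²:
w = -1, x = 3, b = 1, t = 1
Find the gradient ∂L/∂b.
∂L/∂b = -6

y = wx + b = (-1)(3) + 1 = -2
∂L/∂y = 2(y - t) = 2(-2 - 1) = -6
∂y/∂b = 1
∂L/∂b = ∂L/∂y · ∂y/∂b = -6 × 1 = -6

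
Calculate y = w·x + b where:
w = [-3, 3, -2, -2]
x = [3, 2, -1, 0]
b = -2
y = -3

y = (-3)(3) + (3)(2) + (-2)(-1) + (-2)(0) + -2 = -3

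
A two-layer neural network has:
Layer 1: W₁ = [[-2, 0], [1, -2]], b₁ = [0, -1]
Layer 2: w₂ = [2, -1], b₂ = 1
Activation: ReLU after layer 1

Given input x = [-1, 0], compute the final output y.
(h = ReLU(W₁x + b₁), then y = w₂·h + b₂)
y = 5

Layer 1 pre-activation: z₁ = [2, -2]
After ReLU: h = [2, 0]
Layer 2 output: y = 2×2 + -1×0 + 1 = 5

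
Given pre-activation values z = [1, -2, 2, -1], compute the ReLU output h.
h = [1, 0, 2, 0]

ReLU applied element-wise: max(0,1)=1, max(0,-2)=0, max(0,2)=2, max(0,-1)=0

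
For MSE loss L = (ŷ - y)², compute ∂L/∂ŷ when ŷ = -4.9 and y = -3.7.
∂L/∂ŷ = -2.4

∂L/∂ŷ = 2(ŷ - y) = 2(-4.9 - -3.7) = 2(-1.2) = -2.4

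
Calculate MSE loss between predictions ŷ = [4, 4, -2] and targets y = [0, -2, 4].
MSE = 29.33

MSE = (1/3)((4-0)² + (4--2)² + (-2-4)²) = (1/3)(16 + 36 + 36) = 29.33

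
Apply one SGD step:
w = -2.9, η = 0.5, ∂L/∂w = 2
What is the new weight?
w_new = -3.9

w_new = w - η·∂L/∂w = -2.9 - 0.5×(2) = -2.9 - (1) = -3.9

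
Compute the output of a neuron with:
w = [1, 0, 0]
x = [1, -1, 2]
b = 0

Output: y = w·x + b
y = 1

y = (1)(1) + (0)(-1) + (0)(2) + 0 = 1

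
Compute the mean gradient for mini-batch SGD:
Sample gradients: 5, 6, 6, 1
Average gradient = 4.5

Average = (1/4)(5 + 6 + 6 + 1) = 18/4 = 4.5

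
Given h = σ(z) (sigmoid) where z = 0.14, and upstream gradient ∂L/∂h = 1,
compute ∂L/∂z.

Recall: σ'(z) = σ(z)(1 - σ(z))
∂L/∂z = 0.2488

σ(0.14) = 0.5349
σ'(0.14) = σ(0.14)(1 - σ(0.14)) = 0.5349 × 0.4651 = 0.2488
∂L/∂z = ∂L/∂h · σ'(z) = 1 × 0.2488 = 0.2488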